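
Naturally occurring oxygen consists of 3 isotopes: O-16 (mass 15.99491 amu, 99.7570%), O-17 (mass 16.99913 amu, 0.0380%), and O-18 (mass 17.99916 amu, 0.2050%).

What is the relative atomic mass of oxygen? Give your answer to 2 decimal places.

16.00 amu

Ar = Σ fᵢ·mᵢ = 0.997570 × 15.99491 + 0.000380 × 16.99913 + 0.002050 × 17.99916
= 15.956042 + 0.006460 + 0.036898 = 15.999400 amu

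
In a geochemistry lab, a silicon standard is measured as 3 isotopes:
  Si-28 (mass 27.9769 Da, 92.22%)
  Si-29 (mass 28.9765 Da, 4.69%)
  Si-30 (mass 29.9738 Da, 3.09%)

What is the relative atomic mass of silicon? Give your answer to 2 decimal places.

Weight each isotope mass by its fractional abundance: 0.9222 × 27.9769 + 0.0469 × 28.9765 + 0.0309 × 29.9738
= 25.80030 + 1.35900 + 0.92619 = 28.08549 Da

28.09 Da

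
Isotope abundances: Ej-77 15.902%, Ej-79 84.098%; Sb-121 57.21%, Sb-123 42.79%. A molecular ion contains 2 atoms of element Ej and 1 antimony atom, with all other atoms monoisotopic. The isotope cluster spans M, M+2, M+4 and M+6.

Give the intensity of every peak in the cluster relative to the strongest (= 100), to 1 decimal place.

Element Ej pattern (n=2): 0.02528736 : 0.26746528 : 0.70724736
Antimony pattern (n=1): 0.5721 : 0.4279
Convolve the two distributions (both contribute in 2-u steps):
  M: 0.02528736×0.5721 = 0.014467
  M+2: 0.02528736×0.4279 + 0.26746528×0.5721 = 0.163837
  M+4: 0.26746528×0.4279 + 0.70724736×0.5721 = 0.519065
  M+6: 0.70724736×0.4279 = 0.302631
Scale to base peak (0.519065) = 100: 2.8 : 31.6 : 100.0 : 58.3

2.8 : 31.6 : 100.0 : 58.3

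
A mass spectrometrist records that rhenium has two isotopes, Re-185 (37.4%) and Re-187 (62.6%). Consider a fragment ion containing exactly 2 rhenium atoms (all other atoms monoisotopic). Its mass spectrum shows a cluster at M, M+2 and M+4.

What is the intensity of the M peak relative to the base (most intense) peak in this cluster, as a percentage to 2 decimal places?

29.87%

Binomial terms of (0.374 + 0.626)^2: M 0.1399, M+2 0.4682, M+4 0.3919 → M+2 is the base peak.
P(M+2) = C(2,1) × 0.374^1 × 0.626^1 = 2 × 0.3740 × 0.6260 = 0.468248 (base)
P(M) = C(2,0) × 0.374^2 × 0.626^0 = 1 × 0.139876 × 1.0000 = 0.139876
Relative intensity = 0.139876 / 0.468248 × 100 = 29.87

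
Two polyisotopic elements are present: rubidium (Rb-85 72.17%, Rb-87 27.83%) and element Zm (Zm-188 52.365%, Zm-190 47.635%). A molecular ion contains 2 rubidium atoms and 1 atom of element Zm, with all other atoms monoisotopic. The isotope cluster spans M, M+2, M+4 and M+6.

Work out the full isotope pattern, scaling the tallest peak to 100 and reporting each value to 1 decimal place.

Rubidium pattern (n=2): 0.52085089 : 0.40169822 : 0.07745089
Element Zm pattern (n=1): 0.52365 : 0.47635
Convolve the two distributions (both contribute in 2-u steps):
  M: 0.52085089×0.52365 = 0.272744
  M+2: 0.52085089×0.47635 + 0.40169822×0.52365 = 0.458457
  M+4: 0.40169822×0.47635 + 0.07745089×0.52365 = 0.231906
  M+6: 0.07745089×0.47635 = 0.036894
Scale to base peak (0.458457) = 100: 59.5 : 100.0 : 50.6 : 8.0

59.5 : 100.0 : 50.6 : 8.0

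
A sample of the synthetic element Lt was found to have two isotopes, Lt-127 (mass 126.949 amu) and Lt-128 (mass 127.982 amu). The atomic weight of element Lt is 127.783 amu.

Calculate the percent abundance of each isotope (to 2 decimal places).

With x = fraction of Lt-127 (so Lt-128 is 1 − x):
126.949·x + 127.982·(1 − x) = 127.783
(126.949 − 127.982)·x = 127.783 − 127.982
x = -0.199 / -1.033 = 0.19264 → 19.26% Lt-127, 80.74% Lt-128.

Lt-127: 19.26%, Lt-128: 80.74%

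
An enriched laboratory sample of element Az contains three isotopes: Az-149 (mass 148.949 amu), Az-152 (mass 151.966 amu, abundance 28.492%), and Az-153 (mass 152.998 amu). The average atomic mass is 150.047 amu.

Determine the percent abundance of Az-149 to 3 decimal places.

Let x and y be the fractions of Az-149 and Az-153. Then x + y = 1 − 0.28492 = 0.71508 and 148.949x + 152.998y = 150.047 − 0.28492×151.966 = 106.74884728.
Substituting: 148.949x + 152.998(0.71508 − x) = 106.74884728
(148.949 − 152.998)x = -2.65696256  ⇒  x = 0.65620, y = 0.05888
Az-149: 65.620%, Az-153: 5.888%.

65.620%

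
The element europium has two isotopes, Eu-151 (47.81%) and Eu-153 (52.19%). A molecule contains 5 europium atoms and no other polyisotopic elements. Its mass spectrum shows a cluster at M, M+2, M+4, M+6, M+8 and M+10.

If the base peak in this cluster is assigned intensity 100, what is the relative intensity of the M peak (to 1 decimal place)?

7.7

Term probabilities: M 0.0250, M+2 0.1363, M+4 0.2977, M+6 0.3249, M+8 0.1774, M+10 0.0387. Base peak = M+6.
P(M+6) = C(5,3) × 0.4781^2 × 0.5219^3 = 10 × 0.22857961 × 0.14215492 = 0.324937 (base)
P(M) = C(5,0) × 0.4781^5 × 0.5219^0 = 1 × 0.02498007 × 1.0000 = 0.024980
Relative intensity = 0.024980 / 0.324937 × 100 = 7.7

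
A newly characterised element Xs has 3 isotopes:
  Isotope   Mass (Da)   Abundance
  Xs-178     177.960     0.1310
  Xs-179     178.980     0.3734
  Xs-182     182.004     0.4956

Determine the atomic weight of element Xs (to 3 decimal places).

Average mass = Σ (abundance × isotope mass) = 0.1310 × 177.960 + 0.3734 × 178.980 + 0.4956 × 182.004
= 23.3128 + 66.8311 + 90.2012 = 180.3451 Da

180.345 Da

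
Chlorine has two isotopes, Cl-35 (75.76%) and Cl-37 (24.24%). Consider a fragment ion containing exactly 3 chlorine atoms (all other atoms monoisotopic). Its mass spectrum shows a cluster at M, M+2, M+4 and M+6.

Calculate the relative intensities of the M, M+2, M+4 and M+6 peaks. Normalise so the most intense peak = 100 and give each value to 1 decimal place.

100.0 : 96.0 : 30.7 : 3.3

Expanding (0.7576 + 0.2424)^3:
P(M) = 0.7576^3 = 0.434830
P(M+2) = 3 × 0.7576^2 × 0.2424^1 = 0.417382
P(M+4) = 3 × 0.7576^1 × 0.2424^2 = 0.133545
P(M+6) = 0.2424^3 = 0.014243
The M peak is largest (0.434830); scaling to 100 gives 100.0 : 96.0 : 30.7 : 3.3.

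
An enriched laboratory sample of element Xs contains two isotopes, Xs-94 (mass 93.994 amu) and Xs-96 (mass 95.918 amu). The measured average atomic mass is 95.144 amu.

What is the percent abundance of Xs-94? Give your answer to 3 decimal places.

40.229%

With x = fraction of Xs-94 (so Xs-96 is 1 − x):
93.994·x + 95.918·(1 − x) = 95.144
(93.994 − 95.918)·x = 95.144 − 95.918
x = -0.774 / -1.924 = 0.40229 → 40.229% Xs-94, 59.771% Xs-96.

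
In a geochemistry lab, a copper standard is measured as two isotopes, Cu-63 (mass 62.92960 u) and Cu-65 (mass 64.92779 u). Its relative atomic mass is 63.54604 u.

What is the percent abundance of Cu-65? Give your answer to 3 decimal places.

Let x be the fractional abundance of Cu-63; then Cu-65 has abundance 1 − x.
62.92960·x + 64.92779·(1 − x) = 63.54604
(62.92960 − 64.92779)·x = 63.54604 − 64.92779
x = -1.38175 / -1.99819 = 0.69150 → 69.150% Cu-63, 30.850% Cu-65.

30.850%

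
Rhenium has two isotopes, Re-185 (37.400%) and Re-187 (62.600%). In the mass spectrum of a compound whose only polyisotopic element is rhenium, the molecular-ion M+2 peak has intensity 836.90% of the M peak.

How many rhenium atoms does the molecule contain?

The M+2/M ratio from n Re atoms is n · q/p = n · 0.62600/0.37400.
n = 8.3690 × 0.37400/0.62600 = 5.00 ≈ 5

5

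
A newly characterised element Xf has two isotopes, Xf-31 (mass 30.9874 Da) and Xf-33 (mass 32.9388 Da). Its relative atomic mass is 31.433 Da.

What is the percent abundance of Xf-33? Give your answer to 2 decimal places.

22.83%

Writing the weighted mean with unknown fraction x of Xf-31:
30.9874·x + 32.9388·(1 − x) = 31.433
(30.9874 − 32.9388)·x = 31.433 − 32.9388
x = -1.5058 / -1.9514 = 0.77165 → 77.17% Xf-31, 22.83% Xf-33.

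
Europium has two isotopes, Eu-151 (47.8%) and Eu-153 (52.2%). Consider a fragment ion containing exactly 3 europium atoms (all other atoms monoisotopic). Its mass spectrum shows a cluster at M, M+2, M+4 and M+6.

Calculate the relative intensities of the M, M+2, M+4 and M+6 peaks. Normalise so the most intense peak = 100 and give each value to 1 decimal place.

28.0 : 91.6 : 100.0 : 36.4

Expanding (0.478 + 0.522)^3:
P(M) = 0.478^3 = 0.109215
P(M+2) = 3 × 0.478^2 × 0.522^1 = 0.357806
P(M+4) = 3 × 0.478^1 × 0.522^2 = 0.390742
P(M+6) = 0.522^3 = 0.142237
The M+4 peak is largest (0.390742); scaling to 100 gives 28.0 : 91.6 : 100.0 : 36.4.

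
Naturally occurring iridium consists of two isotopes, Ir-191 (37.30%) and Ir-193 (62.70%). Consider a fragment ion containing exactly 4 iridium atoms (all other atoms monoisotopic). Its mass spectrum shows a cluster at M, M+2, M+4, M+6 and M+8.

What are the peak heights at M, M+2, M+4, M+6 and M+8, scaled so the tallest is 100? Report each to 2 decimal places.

The 4 Ir atoms are independent, so intensities follow the terms of (0.3730 + 0.6270)^4.
P(M) = 0.3730^4 = 0.019357
P(M+2) = 4 × 0.3730^3 × 0.6270^1 = 0.130153
P(M+4) = 6 × 0.3730^2 × 0.6270^2 = 0.328174
P(M+6) = 4 × 0.3730^1 × 0.6270^3 = 0.367766
P(M+8) = 0.6270^4 = 0.154550
The M+6 peak is largest (0.367766); scaling to 100 gives 5.26 : 35.39 : 89.23 : 100.00 : 42.02.

5.26 : 35.39 : 89.23 : 100.00 : 42.02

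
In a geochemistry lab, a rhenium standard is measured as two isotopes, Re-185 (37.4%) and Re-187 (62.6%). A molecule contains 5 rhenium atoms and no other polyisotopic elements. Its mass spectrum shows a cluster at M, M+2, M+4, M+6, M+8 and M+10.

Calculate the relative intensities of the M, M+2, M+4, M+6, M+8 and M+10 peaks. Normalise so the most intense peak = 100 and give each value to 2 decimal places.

2.13 : 17.85 : 59.74 : 100.00 : 83.69 : 28.02

The 5 Re atoms are independent, so intensities follow the terms of (0.374 + 0.626)^5.
P(M) = 0.374^5 = 0.007317
P(M+2) = 5 × 0.374^4 × 0.626^1 = 0.061239
P(M+4) = 10 × 0.374^3 × 0.626^2 = 0.205005
P(M+6) = 10 × 0.374^2 × 0.626^3 = 0.343136
P(M+8) = 5 × 0.374^1 × 0.626^4 = 0.287170
P(M+10) = 0.626^5 = 0.096133
The M+6 peak is largest (0.343136); scaling to 100 gives 2.13 : 17.85 : 59.74 : 100.00 : 83.69 : 28.02.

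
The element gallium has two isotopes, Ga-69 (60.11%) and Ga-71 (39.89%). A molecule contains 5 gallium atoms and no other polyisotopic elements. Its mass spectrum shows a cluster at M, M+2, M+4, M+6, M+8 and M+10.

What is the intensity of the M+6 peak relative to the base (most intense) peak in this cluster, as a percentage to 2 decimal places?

Term probabilities: M 0.0785, M+2 0.2604, M+4 0.3456, M+6 0.2293, M+8 0.0761, M+10 0.0101. Base peak = M+4.
P(M+4) = C(5,2) × 0.6011^3 × 0.3989^2 = 10 × 0.21719018 × 0.15912121 = 0.345596 (base)
P(M+6) = C(5,3) × 0.6011^2 × 0.3989^3 = 10 × 0.36132121 × 0.06347345 = 0.229343
Relative intensity = 0.229343 / 0.345596 × 100 = 66.36

66.36%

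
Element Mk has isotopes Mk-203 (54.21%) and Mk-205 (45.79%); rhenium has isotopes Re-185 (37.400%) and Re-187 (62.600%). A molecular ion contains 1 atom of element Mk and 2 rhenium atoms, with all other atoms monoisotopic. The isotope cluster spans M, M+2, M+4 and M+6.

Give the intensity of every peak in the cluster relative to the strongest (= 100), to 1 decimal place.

Element Mk pattern (n=1): 0.5421 : 0.4579
Rhenium pattern (n=2): 0.139876 : 0.468248 : 0.391876
Convolve the two distributions (both contribute in 2-u steps):
  M: 0.5421×0.139876 = 0.075827
  M+2: 0.5421×0.468248 + 0.4579×0.139876 = 0.317886
  M+4: 0.5421×0.391876 + 0.4579×0.468248 = 0.426847
  M+6: 0.4579×0.391876 = 0.179440
Scale to base peak (0.426847) = 100: 17.8 : 74.5 : 100.0 : 42.0

17.8 : 74.5 : 100.0 : 42.0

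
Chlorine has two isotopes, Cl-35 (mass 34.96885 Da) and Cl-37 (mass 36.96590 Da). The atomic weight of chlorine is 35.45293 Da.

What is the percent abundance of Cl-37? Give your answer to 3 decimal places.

24.240%

Let x be the fractional abundance of Cl-35; then Cl-37 has abundance 1 − x.
34.96885·x + 36.96590·(1 − x) = 35.45293
(34.96885 − 36.96590)·x = 35.45293 − 36.96590
x = -1.51297 / -1.99705 = 0.75760 → 75.760% Cl-35, 24.240% Cl-37.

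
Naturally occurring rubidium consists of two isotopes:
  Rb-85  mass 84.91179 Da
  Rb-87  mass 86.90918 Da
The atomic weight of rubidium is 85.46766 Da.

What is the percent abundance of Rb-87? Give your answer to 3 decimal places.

27.830%

Let x be the fractional abundance of Rb-85; then Rb-87 has abundance 1 − x.
84.91179·x + 86.90918·(1 − x) = 85.46766
(84.91179 − 86.90918)·x = 85.46766 − 86.90918
x = -1.44152 / -1.99739 = 0.72170 → 72.170% Rb-85, 27.830% Rb-87.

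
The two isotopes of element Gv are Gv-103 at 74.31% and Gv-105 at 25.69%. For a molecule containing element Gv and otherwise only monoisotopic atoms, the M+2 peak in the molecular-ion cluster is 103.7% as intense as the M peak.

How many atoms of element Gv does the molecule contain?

3

For n independent Gv atoms, I(M+2)/I(M) = n · (abundance Gv-105) / (abundance Gv-103) = n · 0.2569/0.7431.
n = 1.037 × 0.7431/0.2569 = 3.00 ≈ 3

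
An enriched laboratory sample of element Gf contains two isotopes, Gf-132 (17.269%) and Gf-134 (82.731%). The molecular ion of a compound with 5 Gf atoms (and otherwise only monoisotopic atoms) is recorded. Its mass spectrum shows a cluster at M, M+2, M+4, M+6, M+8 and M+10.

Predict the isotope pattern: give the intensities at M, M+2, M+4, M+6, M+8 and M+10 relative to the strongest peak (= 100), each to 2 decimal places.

0.04 : 0.91 : 8.71 : 41.75 : 100.00 : 95.81

Each Gf atom is independently Gf-132 (p = 0.17269) or Gf-134 (q = 0.82731); the cluster is the binomial expansion (p + q)^5.
P(M) = 0.17269^5 = 0.000154
P(M+2) = 5 × 0.17269^4 × 0.82731^1 = 0.003679
P(M+4) = 10 × 0.17269^3 × 0.82731^2 = 0.035248
P(M+6) = 10 × 0.17269^2 × 0.82731^3 = 0.168865
P(M+8) = 5 × 0.17269^1 × 0.82731^4 = 0.404492
P(M+10) = 0.82731^5 = 0.387562
The M+8 peak is largest (0.404492); scaling to 100 gives 0.04 : 0.91 : 8.71 : 41.75 : 100.00 : 95.81.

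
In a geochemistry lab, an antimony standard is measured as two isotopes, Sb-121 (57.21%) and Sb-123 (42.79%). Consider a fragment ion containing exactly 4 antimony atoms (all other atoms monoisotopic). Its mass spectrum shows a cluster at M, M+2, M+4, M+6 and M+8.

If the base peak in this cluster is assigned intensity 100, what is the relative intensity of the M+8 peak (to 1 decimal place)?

Term probabilities: M 0.1071, M+2 0.3205, M+4 0.3596, M+6 0.1793, M+8 0.0335. Base peak = M+4.
P(M+4) = C(4,2) × 0.5721^2 × 0.4279^2 = 6 × 0.32729841 × 0.18309841 = 0.359567 (base)
P(M+8) = C(4,4) × 0.5721^0 × 0.4279^4 = 1 × 1.0000 × 0.03352503 = 0.033525
Relative intensity = 0.033525 / 0.359567 × 100 = 9.3

9.3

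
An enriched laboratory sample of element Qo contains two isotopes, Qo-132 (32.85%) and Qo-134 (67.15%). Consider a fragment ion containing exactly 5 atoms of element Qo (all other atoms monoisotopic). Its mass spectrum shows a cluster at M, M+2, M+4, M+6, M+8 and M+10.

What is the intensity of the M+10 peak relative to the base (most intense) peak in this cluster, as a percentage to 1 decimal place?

Term probabilities: M 0.0038, M+2 0.0391, M+4 0.1598, M+6 0.3267, M+8 0.3340, M+10 0.1365. Base peak = M+8.
P(M+8) = C(5,4) × 0.3285^1 × 0.6715^4 = 5 × 0.3285 × 0.20332186 = 0.333956 (base)
P(M+10) = C(5,5) × 0.3285^0 × 0.6715^5 = 1 × 1.0000 × 0.13653063 = 0.136531
Relative intensity = 0.136531 / 0.333956 × 100 = 40.9

40.9%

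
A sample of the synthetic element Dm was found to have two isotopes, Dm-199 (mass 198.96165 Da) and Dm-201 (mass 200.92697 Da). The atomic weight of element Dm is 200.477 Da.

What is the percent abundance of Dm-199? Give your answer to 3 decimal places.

22.896%

Let x be the fractional abundance of Dm-199; then Dm-201 has abundance 1 − x.
198.96165·x + 200.92697·(1 − x) = 200.477
(198.96165 − 200.92697)·x = 200.477 − 200.92697
x = -0.44997 / -1.96532 = 0.22896 → 22.896% Dm-199, 77.104% Dm-201.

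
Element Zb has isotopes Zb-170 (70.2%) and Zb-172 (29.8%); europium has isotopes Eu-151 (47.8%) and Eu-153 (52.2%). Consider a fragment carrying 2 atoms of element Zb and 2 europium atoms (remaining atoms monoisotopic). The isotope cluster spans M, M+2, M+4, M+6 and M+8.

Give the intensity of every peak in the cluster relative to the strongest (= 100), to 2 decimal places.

Element Zb pattern (n=2): 0.492804 : 0.418392 : 0.088804
Europium pattern (n=2): 0.228484 : 0.499032 : 0.272484
Convolve the two distributions (both contribute in 2-u steps):
  M: 0.492804×0.228484 = 0.112598
  M+2: 0.492804×0.499032 + 0.418392×0.228484 = 0.341521
  M+4: 0.492804×0.272484 + 0.418392×0.499032 + 0.088804×0.228484 = 0.363362
  M+6: 0.418392×0.272484 + 0.088804×0.499032 = 0.158321
  M+8: 0.088804×0.272484 = 0.024198
Scale to base peak (0.363362) = 100: 30.99 : 93.99 : 100.00 : 43.57 : 6.66

30.99 : 93.99 : 100.00 : 43.57 : 6.66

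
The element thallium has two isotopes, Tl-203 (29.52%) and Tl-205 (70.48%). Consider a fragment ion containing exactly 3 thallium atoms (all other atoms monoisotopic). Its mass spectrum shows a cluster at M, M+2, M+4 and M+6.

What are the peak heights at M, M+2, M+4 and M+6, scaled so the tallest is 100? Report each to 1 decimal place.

Each Tl atom is independently Tl-203 (p = 0.2952) or Tl-205 (q = 0.7048); the cluster is the binomial expansion (p + q)^3.
P(M) = 0.2952^3 = 0.025725
P(M+2) = 3 × 0.2952^2 × 0.7048^1 = 0.184255
P(M+4) = 3 × 0.2952^1 × 0.7048^2 = 0.439916
P(M+6) = 0.7048^3 = 0.350104
The M+4 peak is largest (0.439916); scaling to 100 gives 5.8 : 41.9 : 100.0 : 79.6.

5.8 : 41.9 : 100.0 : 79.6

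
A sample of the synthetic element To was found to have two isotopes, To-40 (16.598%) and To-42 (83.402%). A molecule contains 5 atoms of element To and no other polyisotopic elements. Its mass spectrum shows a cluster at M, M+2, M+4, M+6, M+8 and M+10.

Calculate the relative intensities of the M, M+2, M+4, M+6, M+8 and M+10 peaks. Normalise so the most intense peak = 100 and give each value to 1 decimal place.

Each To atom is independently To-40 (p = 0.16598) or To-42 (q = 0.83402); the cluster is the binomial expansion (p + q)^5.
P(M) = 0.16598^5 = 0.000126
P(M+2) = 5 × 0.16598^4 × 0.83402^1 = 0.003165
P(M+4) = 10 × 0.16598^3 × 0.83402^2 = 0.031807
P(M+6) = 10 × 0.16598^2 × 0.83402^3 = 0.159824
P(M+8) = 5 × 0.16598^1 × 0.83402^4 = 0.401543
P(M+10) = 0.83402^5 = 0.403536
The M+10 peak is largest (0.403536); scaling to 100 gives 0.0 : 0.8 : 7.9 : 39.6 : 99.5 : 100.0.

0.0 : 0.8 : 7.9 : 39.6 : 99.5 : 100.0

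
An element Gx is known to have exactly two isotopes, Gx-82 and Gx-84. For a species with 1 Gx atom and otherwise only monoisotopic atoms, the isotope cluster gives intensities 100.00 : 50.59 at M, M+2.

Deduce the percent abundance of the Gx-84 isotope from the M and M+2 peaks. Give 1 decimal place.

33.6%

Let p = fractional abundance of Gx-82. I(M+2)/I(M) = [C(1,1)·p^0·(1−p)] / p^1 = 1·(1−p)/p = 50.59/100.00 = 0.5059
(1−p)/p = 0.5059/1 = 0.5059  ⇒  p = 1/(1 + 0.5059) = 0.6641
Gx-82: 66.4%, Gx-84: 33.6%.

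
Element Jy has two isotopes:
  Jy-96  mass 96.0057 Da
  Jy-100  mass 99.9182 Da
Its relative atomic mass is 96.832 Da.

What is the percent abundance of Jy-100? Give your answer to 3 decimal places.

21.119%

Writing the weighted mean with unknown fraction x of Jy-96:
96.0057·x + 99.9182·(1 − x) = 96.832
(96.0057 − 99.9182)·x = 96.832 − 99.9182
x = -3.0862 / -3.9125 = 0.78881 → 78.881% Jy-96, 21.119% Jy-100.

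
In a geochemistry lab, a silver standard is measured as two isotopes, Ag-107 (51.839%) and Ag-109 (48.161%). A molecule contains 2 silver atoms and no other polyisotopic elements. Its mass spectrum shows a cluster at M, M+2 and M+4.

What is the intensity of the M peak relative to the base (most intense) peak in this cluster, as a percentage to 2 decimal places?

53.82%

(0.51839 + 0.48161)^2 gives M 0.2687, M+2 0.4993, M+4 0.2319; the largest is M+2.
P(M+2) = C(2,1) × 0.51839^1 × 0.48161^1 = 2 × 0.51839 × 0.48161 = 0.499324 (base)
P(M) = C(2,0) × 0.51839^2 × 0.48161^0 = 1 × 0.26872819 × 1.0000 = 0.268728
Relative intensity = 0.268728 / 0.499324 × 100 = 53.82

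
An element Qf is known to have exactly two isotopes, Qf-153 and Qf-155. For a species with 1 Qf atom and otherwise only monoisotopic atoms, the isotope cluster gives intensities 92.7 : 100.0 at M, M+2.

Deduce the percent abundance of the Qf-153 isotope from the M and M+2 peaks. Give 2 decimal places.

Write p for the Qf-153 fraction. I(M+2)/I(M) = [C(1,1)·p^0·(1−p)] / p^1 = 1·(1−p)/p = 100.0/92.7 = 1.0787
(1−p)/p = 1.0787/1 = 1.0787  ⇒  p = 1/(1 + 1.0787) = 0.4811
Qf-153: 48.11%, Qf-155: 51.89%.

48.11%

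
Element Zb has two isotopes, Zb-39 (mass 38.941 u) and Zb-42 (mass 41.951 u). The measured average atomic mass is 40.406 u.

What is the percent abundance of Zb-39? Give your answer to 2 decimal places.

51.33%

Writing the weighted mean with unknown fraction x of Zb-39:
38.941·x + 41.951·(1 − x) = 40.406
(38.941 − 41.951)·x = 40.406 − 41.951
x = -1.545 / -3.010 = 0.51329 → 51.33% Zb-39, 48.67% Zb-42.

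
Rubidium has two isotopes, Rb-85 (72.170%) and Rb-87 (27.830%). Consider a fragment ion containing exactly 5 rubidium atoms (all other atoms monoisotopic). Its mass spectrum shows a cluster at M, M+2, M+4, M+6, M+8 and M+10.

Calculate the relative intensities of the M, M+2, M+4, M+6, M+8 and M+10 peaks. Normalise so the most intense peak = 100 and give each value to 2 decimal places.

51.86 : 100.00 : 77.12 : 29.74 : 5.73 : 0.44

The 5 Rb atoms are independent, so intensities follow the terms of (0.72170 + 0.27830)^5.
P(M) = 0.72170^5 = 0.195787
P(M+2) = 5 × 0.72170^4 × 0.27830^1 = 0.377494
P(M+4) = 10 × 0.72170^3 × 0.27830^2 = 0.291136
P(M+6) = 10 × 0.72170^2 × 0.27830^3 = 0.112267
P(M+8) = 5 × 0.72170^1 × 0.27830^4 = 0.021646
P(M+10) = 0.27830^5 = 0.001669
The M+2 peak is largest (0.377494); scaling to 100 gives 51.86 : 100.00 : 77.12 : 29.74 : 5.73 : 0.44.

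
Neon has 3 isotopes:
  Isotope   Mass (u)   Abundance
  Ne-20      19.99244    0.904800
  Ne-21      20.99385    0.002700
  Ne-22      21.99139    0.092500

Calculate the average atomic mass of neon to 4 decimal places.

Weight each isotope mass by its fractional abundance: 0.904800 × 19.99244 + 0.002700 × 20.99385 + 0.092500 × 21.99139
= 18.089160 + 0.056683 + 2.034204 = 20.180047 u

20.1800 u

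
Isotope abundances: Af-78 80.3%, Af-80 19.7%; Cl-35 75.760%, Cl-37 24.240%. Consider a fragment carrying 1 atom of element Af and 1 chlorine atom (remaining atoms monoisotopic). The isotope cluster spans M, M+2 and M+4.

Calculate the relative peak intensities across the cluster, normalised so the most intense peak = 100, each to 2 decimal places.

Element Af pattern (n=1): 0.8030 : 0.1970
Chlorine pattern (n=1): 0.7576 : 0.2424
Convolve the two distributions (both contribute in 2-u steps):
  M: 0.8030×0.7576 = 0.608353
  M+2: 0.8030×0.2424 + 0.1970×0.7576 = 0.343894
  M+4: 0.1970×0.2424 = 0.047753
Scale to base peak (0.608353) = 100: 100.00 : 56.53 : 7.85

100.00 : 56.53 : 7.85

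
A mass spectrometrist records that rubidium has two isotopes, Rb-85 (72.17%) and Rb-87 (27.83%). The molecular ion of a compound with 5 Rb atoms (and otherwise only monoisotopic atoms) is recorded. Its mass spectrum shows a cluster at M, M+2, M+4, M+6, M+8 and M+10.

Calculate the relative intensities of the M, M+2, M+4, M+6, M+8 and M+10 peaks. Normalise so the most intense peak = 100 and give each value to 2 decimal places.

Each Rb atom is independently Rb-85 (p = 0.7217) or Rb-87 (q = 0.2783); the cluster is the binomial expansion (p + q)^5.
P(M) = 0.7217^5 = 0.195787
P(M+2) = 5 × 0.7217^4 × 0.2783^1 = 0.377494
P(M+4) = 10 × 0.7217^3 × 0.2783^2 = 0.291136
P(M+6) = 10 × 0.7217^2 × 0.2783^3 = 0.112267
P(M+8) = 5 × 0.7217^1 × 0.2783^4 = 0.021646
P(M+10) = 0.2783^5 = 0.001669
The M+2 peak is largest (0.377494); scaling to 100 gives 51.86 : 100.00 : 77.12 : 29.74 : 5.73 : 0.44.

51.86 : 100.00 : 77.12 : 29.74 : 5.73 : 0.44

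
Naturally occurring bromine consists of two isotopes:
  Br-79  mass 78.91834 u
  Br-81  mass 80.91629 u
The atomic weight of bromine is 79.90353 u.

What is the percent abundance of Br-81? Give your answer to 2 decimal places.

With x = fraction of Br-79 (so Br-81 is 1 − x):
78.91834·x + 80.91629·(1 − x) = 79.90353
(78.91834 − 80.91629)·x = 79.90353 − 80.91629
x = -1.01276 / -1.99795 = 0.50690 → 50.69% Br-79, 49.31% Br-81.

49.31%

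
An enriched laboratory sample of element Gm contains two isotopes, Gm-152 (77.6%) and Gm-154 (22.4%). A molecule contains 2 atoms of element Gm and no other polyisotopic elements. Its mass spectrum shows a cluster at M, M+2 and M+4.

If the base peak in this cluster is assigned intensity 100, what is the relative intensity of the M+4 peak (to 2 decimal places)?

8.33

(0.776 + 0.224)^2 gives M 0.6022, M+2 0.3476, M+4 0.0502; the largest is M.
P(M) = C(2,0) × 0.776^2 × 0.224^0 = 1 × 0.602176 × 1.0000 = 0.602176 (base)
P(M+4) = C(2,2) × 0.776^0 × 0.224^2 = 1 × 1.0000 × 0.050176 = 0.050176
Relative intensity = 0.050176 / 0.602176 × 100 = 8.33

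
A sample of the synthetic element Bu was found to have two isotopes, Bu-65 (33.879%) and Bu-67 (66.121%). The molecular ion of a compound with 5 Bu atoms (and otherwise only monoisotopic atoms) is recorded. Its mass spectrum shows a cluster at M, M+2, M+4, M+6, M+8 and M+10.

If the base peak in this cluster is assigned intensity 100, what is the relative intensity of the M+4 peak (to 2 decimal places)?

51.24

Term probabilities: M 0.0045, M+2 0.0436, M+4 0.1700, M+6 0.3318, M+8 0.3238, M+10 0.1264. Base peak = M+6.
P(M+6) = C(5,3) × 0.33879^2 × 0.66121^3 = 10 × 0.11477866 × 0.28908013 = 0.331802 (base)
P(M+4) = C(5,2) × 0.33879^3 × 0.66121^2 = 10 × 0.03888586 × 0.43719866 = 0.170008
Relative intensity = 0.170008 / 0.331802 × 100 = 51.24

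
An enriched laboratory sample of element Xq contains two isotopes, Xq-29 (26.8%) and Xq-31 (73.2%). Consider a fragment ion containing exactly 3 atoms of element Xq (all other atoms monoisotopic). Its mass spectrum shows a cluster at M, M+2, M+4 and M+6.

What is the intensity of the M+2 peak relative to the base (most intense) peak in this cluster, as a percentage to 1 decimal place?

Binomial terms of (0.268 + 0.732)^3: M 0.0192, M+2 0.1577, M+4 0.4308, M+6 0.3922 → M+4 is the base peak.
P(M+4) = C(3,2) × 0.268^1 × 0.732^2 = 3 × 0.2680 × 0.535824 = 0.430802 (base)
P(M+2) = C(3,1) × 0.268^2 × 0.732^1 = 3 × 0.071824 × 0.7320 = 0.157726
Relative intensity = 0.157726 / 0.430802 × 100 = 36.6

36.6%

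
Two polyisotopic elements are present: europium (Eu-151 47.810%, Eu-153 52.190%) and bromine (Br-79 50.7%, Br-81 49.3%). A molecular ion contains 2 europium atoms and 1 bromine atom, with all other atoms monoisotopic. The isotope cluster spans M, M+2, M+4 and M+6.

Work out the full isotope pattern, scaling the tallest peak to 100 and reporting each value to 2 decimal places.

30.17 : 95.20 : 100.00 : 34.96

Europium pattern (n=2): 0.22857961 : 0.49904078 : 0.27237961
Bromine pattern (n=1): 0.5070 : 0.4930
Convolve the two distributions (both contribute in 2-u steps):
  M: 0.22857961×0.5070 = 0.115890
  M+2: 0.22857961×0.4930 + 0.49904078×0.5070 = 0.365703
  M+4: 0.49904078×0.4930 + 0.27237961×0.5070 = 0.384124
  M+6: 0.27237961×0.4930 = 0.134283
Scale to base peak (0.384124) = 100: 30.17 : 95.20 : 100.00 : 34.96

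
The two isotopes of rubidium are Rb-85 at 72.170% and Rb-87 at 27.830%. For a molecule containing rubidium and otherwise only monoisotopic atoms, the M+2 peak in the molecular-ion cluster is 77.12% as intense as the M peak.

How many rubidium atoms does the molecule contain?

2

For n independent Rb atoms, I(M+2)/I(M) = n · (abundance Rb-87) / (abundance Rb-85) = n · 0.27830/0.72170.
n = 0.7712 × 0.72170/0.27830 = 2.00 ≈ 2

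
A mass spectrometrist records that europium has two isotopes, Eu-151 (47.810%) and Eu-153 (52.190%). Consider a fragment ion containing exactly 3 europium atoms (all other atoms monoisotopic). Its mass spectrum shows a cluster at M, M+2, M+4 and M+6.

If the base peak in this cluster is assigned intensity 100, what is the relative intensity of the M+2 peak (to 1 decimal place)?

91.6

Binomial terms of (0.47810 + 0.52190)^3: M 0.1093, M+2 0.3579, M+4 0.3907, M+6 0.1422 → M+4 is the base peak.
P(M+4) = C(3,2) × 0.47810^1 × 0.52190^2 = 3 × 0.4781 × 0.27237961 = 0.390674 (base)
P(M+2) = C(3,1) × 0.47810^2 × 0.52190^1 = 3 × 0.22857961 × 0.5219 = 0.357887
Relative intensity = 0.357887 / 0.390674 × 100 = 91.6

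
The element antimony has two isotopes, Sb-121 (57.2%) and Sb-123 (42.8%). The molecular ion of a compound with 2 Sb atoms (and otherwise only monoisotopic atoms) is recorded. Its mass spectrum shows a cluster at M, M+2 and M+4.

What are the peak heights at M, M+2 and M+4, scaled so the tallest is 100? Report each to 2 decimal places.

66.82 : 100.00 : 37.41

Expanding (0.572 + 0.428)^2:
P(M) = 0.572^2 = 0.327184
P(M+2) = 2 × 0.572^1 × 0.428^1 = 0.489632
P(M+4) = 0.428^2 = 0.183184
The M+2 peak is largest (0.489632); scaling to 100 gives 66.82 : 100.00 : 37.41.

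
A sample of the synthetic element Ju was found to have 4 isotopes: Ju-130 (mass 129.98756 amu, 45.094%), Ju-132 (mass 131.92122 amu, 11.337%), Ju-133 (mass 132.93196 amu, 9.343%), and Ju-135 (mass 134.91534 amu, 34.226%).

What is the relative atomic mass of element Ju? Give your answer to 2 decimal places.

132.17 amu

Ar = Σ fᵢ·mᵢ = 0.45094 × 129.98756 + 0.11337 × 131.92122 + 0.09343 × 132.93196 + 0.34226 × 134.91534
= 58.616590 + 14.955909 + 12.419833 + 46.176124 = 132.168456 amu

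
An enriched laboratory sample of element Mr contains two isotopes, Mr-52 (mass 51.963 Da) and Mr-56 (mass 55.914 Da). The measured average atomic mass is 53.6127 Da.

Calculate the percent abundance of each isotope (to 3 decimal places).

Writing the weighted mean with unknown fraction x of Mr-52:
51.963·x + 55.914·(1 − x) = 53.6127
(51.963 − 55.914)·x = 53.6127 − 55.914
x = -2.3013 / -3.951 = 0.58246 → 58.246% Mr-52, 41.754% Mr-56.

Mr-52: 58.246%, Mr-56: 41.754%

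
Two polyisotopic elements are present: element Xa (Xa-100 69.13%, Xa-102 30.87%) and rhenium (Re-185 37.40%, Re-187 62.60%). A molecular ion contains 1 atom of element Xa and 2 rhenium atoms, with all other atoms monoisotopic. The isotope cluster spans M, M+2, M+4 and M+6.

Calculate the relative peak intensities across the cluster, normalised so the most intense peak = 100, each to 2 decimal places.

23.27 : 88.31 : 100.00 : 29.12

Element Xa pattern (n=1): 0.6913 : 0.3087
Rhenium pattern (n=2): 0.139876 : 0.468248 : 0.391876
Convolve the two distributions (both contribute in 2-u steps):
  M: 0.6913×0.139876 = 0.096696
  M+2: 0.6913×0.468248 + 0.3087×0.139876 = 0.366880
  M+4: 0.6913×0.391876 + 0.3087×0.468248 = 0.415452
  M+6: 0.3087×0.391876 = 0.120972
Scale to base peak (0.415452) = 100: 23.27 : 88.31 : 100.00 : 29.12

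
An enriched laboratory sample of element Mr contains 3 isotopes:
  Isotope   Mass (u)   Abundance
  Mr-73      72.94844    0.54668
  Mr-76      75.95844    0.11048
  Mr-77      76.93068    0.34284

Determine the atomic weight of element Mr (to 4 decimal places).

The abundance-weighted mean is 0.54668 × 72.94844 + 0.11048 × 75.95844 + 0.34284 × 76.93068
= 39.879453 + 8.391888 + 26.374914 = 74.646255 u

74.6463 u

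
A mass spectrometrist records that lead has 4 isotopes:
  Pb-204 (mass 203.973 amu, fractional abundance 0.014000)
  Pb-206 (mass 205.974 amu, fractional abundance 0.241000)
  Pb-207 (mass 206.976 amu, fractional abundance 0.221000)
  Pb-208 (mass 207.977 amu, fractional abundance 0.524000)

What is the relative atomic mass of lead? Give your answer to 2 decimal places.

207.22 amu

Average mass = Σ (abundance × isotope mass) = 0.014000 × 203.973 + 0.241000 × 205.974 + 0.221000 × 206.976 + 0.524000 × 207.977
= 2.8556 + 49.6397 + 45.7417 + 108.9799 = 207.2169 amu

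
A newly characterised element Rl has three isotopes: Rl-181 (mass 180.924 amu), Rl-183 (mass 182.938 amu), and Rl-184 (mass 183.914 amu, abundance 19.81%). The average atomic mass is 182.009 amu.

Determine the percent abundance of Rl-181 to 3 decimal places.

55.727%

Let x and y be the fractions of Rl-181 and Rl-183. Then x + y = 1 − 0.1981 = 0.8019 and 180.924x + 182.938y = 182.009 − 0.1981×183.914 = 145.5756366.
Substituting: 180.924x + 182.938(0.8019 − x) = 145.5756366
(180.924 − 182.938)x = -1.1223456  ⇒  x = 0.55727, y = 0.24463
Rl-181: 55.727%, Rl-183: 24.463%.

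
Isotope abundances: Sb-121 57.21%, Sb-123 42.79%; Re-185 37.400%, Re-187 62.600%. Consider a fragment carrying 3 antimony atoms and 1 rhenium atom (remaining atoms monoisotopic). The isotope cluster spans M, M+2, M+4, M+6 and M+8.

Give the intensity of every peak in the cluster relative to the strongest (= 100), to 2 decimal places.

18.40 : 72.09 : 100.00 : 59.39 : 12.89

Antimony pattern (n=3): 0.18724742 : 0.42015297 : 0.3142518 : 0.07834781
Rhenium pattern (n=1): 0.3740 : 0.6260
Convolve the two distributions (both contribute in 2-u steps):
  M: 0.18724742×0.3740 = 0.070031
  M+2: 0.18724742×0.6260 + 0.42015297×0.3740 = 0.274354
  M+4: 0.42015297×0.6260 + 0.3142518×0.3740 = 0.380546
  M+6: 0.3142518×0.6260 + 0.07834781×0.3740 = 0.226024
  M+8: 0.07834781×0.6260 = 0.049046
Scale to base peak (0.380546) = 100: 18.40 : 72.09 : 100.00 : 59.39 : 12.89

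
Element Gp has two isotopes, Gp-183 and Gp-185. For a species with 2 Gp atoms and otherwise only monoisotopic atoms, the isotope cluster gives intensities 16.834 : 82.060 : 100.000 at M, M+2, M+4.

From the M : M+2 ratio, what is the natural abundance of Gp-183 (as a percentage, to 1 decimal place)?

29.1%

Write p for the Gp-183 fraction. I(M+2)/I(M) = [C(2,1)·p^1·(1−p)] / p^2 = 2·(1−p)/p = 82.060/16.834 = 4.8747
(1−p)/p = 4.8747/2 = 2.4373  ⇒  p = 1/(1 + 2.4373) = 0.2909
Gp-183: 29.1%, Gp-185: 70.9%.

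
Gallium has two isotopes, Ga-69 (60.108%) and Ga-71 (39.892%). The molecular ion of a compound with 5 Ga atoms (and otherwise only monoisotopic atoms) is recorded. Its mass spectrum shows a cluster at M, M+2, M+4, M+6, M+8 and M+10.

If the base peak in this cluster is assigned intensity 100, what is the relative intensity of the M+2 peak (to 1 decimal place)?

(0.60108 + 0.39892)^5 gives M 0.0785, M+2 0.2604, M+4 0.3456, M+6 0.2294, M+8 0.0761, M+10 0.0101; the largest is M+4.
P(M+4) = C(5,2) × 0.60108^3 × 0.39892^2 = 10 × 0.2171685 × 0.15913717 = 0.345596 (base)
P(M+2) = C(5,1) × 0.60108^4 × 0.39892^1 = 5 × 0.13053564 × 0.39892 = 0.260366
Relative intensity = 0.260366 / 0.345596 × 100 = 75.3

75.3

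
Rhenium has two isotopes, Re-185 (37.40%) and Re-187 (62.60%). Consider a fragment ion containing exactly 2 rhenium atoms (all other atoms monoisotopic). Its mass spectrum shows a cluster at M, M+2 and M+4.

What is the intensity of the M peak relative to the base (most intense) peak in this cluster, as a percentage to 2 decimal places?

29.87%

Binomial terms of (0.3740 + 0.6260)^2: M 0.1399, M+2 0.4682, M+4 0.3919 → M+2 is the base peak.
P(M+2) = C(2,1) × 0.3740^1 × 0.6260^1 = 2 × 0.3740 × 0.6260 = 0.468248 (base)
P(M) = C(2,0) × 0.3740^2 × 0.6260^0 = 1 × 0.139876 × 1.0000 = 0.139876
Relative intensity = 0.139876 / 0.468248 × 100 = 29.87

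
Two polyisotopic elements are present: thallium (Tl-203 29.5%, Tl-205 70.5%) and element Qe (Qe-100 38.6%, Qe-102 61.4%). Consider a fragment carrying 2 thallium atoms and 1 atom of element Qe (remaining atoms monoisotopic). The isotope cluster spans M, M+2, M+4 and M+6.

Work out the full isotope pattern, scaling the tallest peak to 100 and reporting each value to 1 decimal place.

Thallium pattern (n=2): 0.087025 : 0.41595 : 0.497025
Element Qe pattern (n=1): 0.3860 : 0.6140
Convolve the two distributions (both contribute in 2-u steps):
  M: 0.087025×0.3860 = 0.033592
  M+2: 0.087025×0.6140 + 0.41595×0.3860 = 0.213990
  M+4: 0.41595×0.6140 + 0.497025×0.3860 = 0.447245
  M+6: 0.497025×0.6140 = 0.305173
Scale to base peak (0.447245) = 100: 7.5 : 47.8 : 100.0 : 68.2

7.5 : 47.8 : 100.0 : 68.2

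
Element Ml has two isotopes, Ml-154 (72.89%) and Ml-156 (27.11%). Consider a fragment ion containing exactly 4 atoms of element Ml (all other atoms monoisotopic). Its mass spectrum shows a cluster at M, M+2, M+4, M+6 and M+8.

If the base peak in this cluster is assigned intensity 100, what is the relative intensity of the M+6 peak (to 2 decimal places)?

13.83

(0.7289 + 0.2711)^4 gives M 0.2823, M+2 0.4199, M+4 0.2343, M+6 0.0581, M+8 0.0054; the largest is M+2.
P(M+2) = C(4,1) × 0.7289^3 × 0.2711^1 = 4 × 0.38726108 × 0.2711 = 0.419946 (base)
P(M+6) = C(4,3) × 0.7289^1 × 0.2711^3 = 4 × 0.7289 × 0.01992455 = 0.058092
Relative intensity = 0.058092 / 0.419946 × 100 = 13.83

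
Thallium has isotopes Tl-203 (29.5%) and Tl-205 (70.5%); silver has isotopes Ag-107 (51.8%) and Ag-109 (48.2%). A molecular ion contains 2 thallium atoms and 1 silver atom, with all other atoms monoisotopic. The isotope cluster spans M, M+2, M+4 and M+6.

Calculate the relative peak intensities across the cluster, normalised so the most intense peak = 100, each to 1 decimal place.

Thallium pattern (n=2): 0.087025 : 0.41595 : 0.497025
Silver pattern (n=1): 0.5180 : 0.4820
Convolve the two distributions (both contribute in 2-u steps):
  M: 0.087025×0.5180 = 0.045079
  M+2: 0.087025×0.4820 + 0.41595×0.5180 = 0.257408
  M+4: 0.41595×0.4820 + 0.497025×0.5180 = 0.457947
  M+6: 0.497025×0.4820 = 0.239566
Scale to base peak (0.457947) = 100: 9.8 : 56.2 : 100.0 : 52.3

9.8 : 56.2 : 100.0 : 52.3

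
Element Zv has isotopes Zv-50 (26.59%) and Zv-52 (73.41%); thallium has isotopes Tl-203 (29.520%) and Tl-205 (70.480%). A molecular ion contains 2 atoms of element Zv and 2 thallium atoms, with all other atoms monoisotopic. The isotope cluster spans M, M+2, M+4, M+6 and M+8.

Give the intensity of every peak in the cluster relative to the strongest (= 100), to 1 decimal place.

1.5 : 15.2 : 58.5 : 100.0 : 64.0

Element Zv pattern (n=2): 0.07070281 : 0.39039438 : 0.53890281
Thallium pattern (n=2): 0.08714304 : 0.41611392 : 0.49674304
Convolve the two distributions (both contribute in 2-u steps):
  M: 0.07070281×0.08714304 = 0.006161
  M+2: 0.07070281×0.41611392 + 0.39039438×0.08714304 = 0.063441
  M+4: 0.07070281×0.49674304 + 0.39039438×0.41611392 + 0.53890281×0.08714304 = 0.244531
  M+6: 0.39039438×0.49674304 + 0.53890281×0.41611392 = 0.418171
  M+8: 0.53890281×0.49674304 = 0.267696
Scale to base peak (0.418171) = 100: 1.5 : 15.2 : 58.5 : 100.0 : 64.0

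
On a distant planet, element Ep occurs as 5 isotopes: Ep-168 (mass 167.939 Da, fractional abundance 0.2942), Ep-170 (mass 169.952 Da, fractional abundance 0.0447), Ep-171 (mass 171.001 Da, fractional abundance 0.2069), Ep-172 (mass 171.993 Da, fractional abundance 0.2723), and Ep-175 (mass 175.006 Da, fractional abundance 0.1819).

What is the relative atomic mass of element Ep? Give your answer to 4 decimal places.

171.0519 Da

Weight each isotope mass by its fractional abundance: 0.2942 × 167.939 + 0.0447 × 169.952 + 0.2069 × 171.001 + 0.2723 × 171.993 + 0.1819 × 175.006
= 49.40765 + 7.59685 + 35.38011 + 46.83369 + 31.83359 = 171.05189 Da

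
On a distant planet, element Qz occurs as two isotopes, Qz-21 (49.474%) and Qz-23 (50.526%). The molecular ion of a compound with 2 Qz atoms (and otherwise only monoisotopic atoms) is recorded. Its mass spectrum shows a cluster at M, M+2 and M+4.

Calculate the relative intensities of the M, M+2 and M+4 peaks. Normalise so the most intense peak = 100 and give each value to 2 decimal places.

48.96 : 100.00 : 51.06

The 2 Qz atoms are independent, so intensities follow the terms of (0.49474 + 0.50526)^2.
P(M) = 0.49474^2 = 0.244768
P(M+2) = 2 × 0.49474^1 × 0.50526^1 = 0.499945
P(M+4) = 0.50526^2 = 0.255288
The M+2 peak is largest (0.499945); scaling to 100 gives 48.96 : 100.00 : 51.06.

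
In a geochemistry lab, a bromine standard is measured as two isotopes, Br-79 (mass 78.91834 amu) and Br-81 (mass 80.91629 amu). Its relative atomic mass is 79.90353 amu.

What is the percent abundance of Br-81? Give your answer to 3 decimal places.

Writing the weighted mean with unknown fraction x of Br-79:
78.91834·x + 80.91629·(1 − x) = 79.90353
(78.91834 − 80.91629)·x = 79.90353 − 80.91629
x = -1.01276 / -1.99795 = 0.50690 → 50.690% Br-79, 49.310% Br-81.

49.310%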